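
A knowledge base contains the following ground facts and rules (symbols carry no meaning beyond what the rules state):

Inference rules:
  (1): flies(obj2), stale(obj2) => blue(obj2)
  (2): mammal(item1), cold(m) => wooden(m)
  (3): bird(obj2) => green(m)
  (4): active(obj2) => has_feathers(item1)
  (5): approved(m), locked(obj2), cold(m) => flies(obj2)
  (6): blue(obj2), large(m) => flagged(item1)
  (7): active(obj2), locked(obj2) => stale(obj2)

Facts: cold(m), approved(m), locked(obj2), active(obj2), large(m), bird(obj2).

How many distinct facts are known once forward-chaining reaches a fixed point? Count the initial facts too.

Round 1 — (3), (4), (5), (7), derive green(m), has_feathers(item1), flies(obj2), stale(obj2).
Round 2 — (1), derive blue(obj2).
Round 3 — (6), derive flagged(item1).
Closure: {active(obj2), approved(m), bird(obj2), blue(obj2), cold(m), flagged(item1), flies(obj2), green(m), has_feathers(item1), large(m), locked(obj2), stale(obj2)} — 12 facts.

12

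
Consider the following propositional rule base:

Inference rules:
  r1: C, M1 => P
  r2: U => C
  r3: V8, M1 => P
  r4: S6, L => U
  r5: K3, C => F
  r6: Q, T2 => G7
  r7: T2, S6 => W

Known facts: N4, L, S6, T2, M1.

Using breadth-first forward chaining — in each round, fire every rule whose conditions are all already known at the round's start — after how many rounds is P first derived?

[1] r4 [S6, L => U]; r7 [T2, S6 => W]. ⇒ new: U, W.
[2] r2 [U => C]. ⇒ new: C.
[3] r1 [C, M1 => P]. ⇒ new: P.
P first appears in round 3.

3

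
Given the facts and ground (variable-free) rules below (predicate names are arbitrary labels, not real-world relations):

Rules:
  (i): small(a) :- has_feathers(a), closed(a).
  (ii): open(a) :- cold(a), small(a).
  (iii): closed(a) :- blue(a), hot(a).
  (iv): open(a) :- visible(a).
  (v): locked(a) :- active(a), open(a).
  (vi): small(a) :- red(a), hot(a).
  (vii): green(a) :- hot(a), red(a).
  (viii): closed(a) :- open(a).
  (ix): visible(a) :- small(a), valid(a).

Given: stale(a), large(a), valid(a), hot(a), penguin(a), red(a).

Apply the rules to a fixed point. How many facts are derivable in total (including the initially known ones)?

Round 1: (vi) [small(a) :- red(a), hot(a).]; (vii) [green(a) :- hot(a), red(a).]. Adds small(a), green(a).
Round 2: (ix) [visible(a) :- small(a), valid(a).]. Adds visible(a).
Round 3: (iv) [open(a) :- visible(a).]. Adds open(a).
Round 4: (viii) [closed(a) :- open(a).]. Adds closed(a).
Closure: {closed(a), green(a), hot(a), large(a), open(a), penguin(a), red(a), small(a), stale(a), valid(a), visible(a)} — 11 facts.

11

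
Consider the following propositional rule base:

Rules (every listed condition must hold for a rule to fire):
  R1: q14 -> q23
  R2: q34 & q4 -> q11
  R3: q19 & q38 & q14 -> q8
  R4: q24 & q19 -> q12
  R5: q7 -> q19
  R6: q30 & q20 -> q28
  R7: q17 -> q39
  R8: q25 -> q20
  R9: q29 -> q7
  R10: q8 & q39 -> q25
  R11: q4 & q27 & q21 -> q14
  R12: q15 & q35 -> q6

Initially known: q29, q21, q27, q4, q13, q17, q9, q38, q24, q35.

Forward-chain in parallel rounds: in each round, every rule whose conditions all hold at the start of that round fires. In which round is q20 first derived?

Round 1 — R7, R9, R11, derive q39, q7, q14.
Round 2 — R1, R5, derive q23, q19.
Round 3 — R3, R4, derive q8, q12.
Round 4 — R10, derive q25.
Round 5 — R8, derive q20.
q20 first appears in round 5.

5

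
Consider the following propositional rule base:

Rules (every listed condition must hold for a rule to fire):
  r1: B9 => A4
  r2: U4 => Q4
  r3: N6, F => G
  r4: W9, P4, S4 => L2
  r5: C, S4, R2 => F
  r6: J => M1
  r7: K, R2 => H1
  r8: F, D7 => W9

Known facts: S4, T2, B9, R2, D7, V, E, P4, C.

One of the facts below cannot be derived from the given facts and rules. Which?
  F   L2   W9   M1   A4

Round 1 — r1, r5, derive A4, F.
Round 2 — r8, derive W9.
Round 3 — r4, derive L2.
Derived: W9 (round 2), L2 (round 3), F (round 1), A4 (round 1). M1 never appears in any round.

M1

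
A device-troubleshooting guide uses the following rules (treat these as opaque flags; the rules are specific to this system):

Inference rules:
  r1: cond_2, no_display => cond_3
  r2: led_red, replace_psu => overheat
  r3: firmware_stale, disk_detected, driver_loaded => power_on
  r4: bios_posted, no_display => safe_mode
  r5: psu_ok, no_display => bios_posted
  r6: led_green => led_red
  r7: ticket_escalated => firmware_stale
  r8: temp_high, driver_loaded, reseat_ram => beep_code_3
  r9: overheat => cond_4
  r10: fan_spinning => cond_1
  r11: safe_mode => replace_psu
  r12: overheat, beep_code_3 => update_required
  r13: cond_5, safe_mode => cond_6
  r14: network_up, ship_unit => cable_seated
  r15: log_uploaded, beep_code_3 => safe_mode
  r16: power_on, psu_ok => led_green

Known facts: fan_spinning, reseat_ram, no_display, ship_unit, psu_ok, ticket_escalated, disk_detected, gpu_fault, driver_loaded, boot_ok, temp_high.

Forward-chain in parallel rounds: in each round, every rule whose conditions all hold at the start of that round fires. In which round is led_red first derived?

[1] r5 [psu_ok, no_display => bios_posted]; r7 [ticket_escalated => firmware_stale]; r8 [temp_high, driver_loaded, reseat_ram => beep_code_3]; r10 [fan_spinning => cond_1]. ⇒ new: bios_posted, firmware_stale, beep_code_3, cond_1.
[2] r3 [firmware_stale, disk_detected, driver_loaded => power_on]; r4 [bios_posted, no_display => safe_mode]. ⇒ new: power_on, safe_mode.
[3] r11 [safe_mode => replace_psu]; r16 [power_on, psu_ok => led_green]. ⇒ new: replace_psu, led_green.
[4] r6 [led_green => led_red]. ⇒ new: led_red.
led_red first appears in round 4.

4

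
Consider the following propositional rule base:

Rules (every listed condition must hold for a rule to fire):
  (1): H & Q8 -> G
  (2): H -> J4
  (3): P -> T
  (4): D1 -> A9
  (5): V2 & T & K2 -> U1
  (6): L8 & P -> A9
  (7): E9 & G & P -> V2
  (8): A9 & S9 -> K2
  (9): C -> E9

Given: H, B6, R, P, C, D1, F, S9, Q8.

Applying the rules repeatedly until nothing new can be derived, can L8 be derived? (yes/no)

Round 1: (1) [H & Q8 -> G]; (2) [H -> J4]; (3) [P -> T]; (4) [D1 -> A9]; (9) [C -> E9]. Adds G, J4, T, A9, E9.
Round 2: (7) [E9 & G & P -> V2]; (8) [A9 & S9 -> K2]. Adds V2, K2.
Round 3: (5) [V2 & T & K2 -> U1]. Adds U1.
Fixed point reached. No rule has L8 as a consequent, and it is not given.

no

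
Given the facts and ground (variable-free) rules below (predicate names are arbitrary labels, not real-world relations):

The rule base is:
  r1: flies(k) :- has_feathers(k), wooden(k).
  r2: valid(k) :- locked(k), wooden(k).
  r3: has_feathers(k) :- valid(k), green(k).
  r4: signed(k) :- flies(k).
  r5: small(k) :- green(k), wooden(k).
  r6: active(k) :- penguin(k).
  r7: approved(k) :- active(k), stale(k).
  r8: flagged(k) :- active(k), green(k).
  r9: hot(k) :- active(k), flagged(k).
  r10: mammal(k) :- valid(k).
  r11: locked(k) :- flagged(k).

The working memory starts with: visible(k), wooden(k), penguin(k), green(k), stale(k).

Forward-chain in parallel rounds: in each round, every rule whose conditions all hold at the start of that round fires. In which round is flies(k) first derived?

6

Round 1 fires r5, r6, giving small(k), active(k).
Round 2 fires r7, r8, giving approved(k), flagged(k).
Round 3 fires r9, r11, giving hot(k), locked(k).
Round 4 fires r2, giving valid(k).
Round 5 fires r3, r10, giving has_feathers(k), mammal(k).
Round 6 fires r1, giving flies(k).
flies(k) first appears in round 6.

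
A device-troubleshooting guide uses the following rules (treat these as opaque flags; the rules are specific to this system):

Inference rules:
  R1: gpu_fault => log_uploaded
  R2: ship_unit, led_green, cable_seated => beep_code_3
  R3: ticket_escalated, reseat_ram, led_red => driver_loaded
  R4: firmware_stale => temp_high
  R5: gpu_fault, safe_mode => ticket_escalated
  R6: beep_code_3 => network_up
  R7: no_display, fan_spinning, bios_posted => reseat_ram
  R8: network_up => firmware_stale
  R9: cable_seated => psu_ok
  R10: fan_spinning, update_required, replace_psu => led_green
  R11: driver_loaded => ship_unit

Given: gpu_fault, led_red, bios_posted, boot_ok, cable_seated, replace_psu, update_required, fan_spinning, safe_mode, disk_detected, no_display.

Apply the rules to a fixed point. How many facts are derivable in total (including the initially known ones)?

22

Round 1 — R1, R5, R7, R9, R10, derive log_uploaded, ticket_escalated, reseat_ram, psu_ok, led_green.
Round 2 — R3, derive driver_loaded.
Round 3 — R11, derive ship_unit.
Round 4 — R2, derive beep_code_3.
Round 5 — R6, derive network_up.
Round 6 — R8, derive firmware_stale.
Round 7 — R4, derive temp_high.
Closure: {beep_code_3, bios_posted, boot_ok, cable_seated, disk_detected, driver_loaded, fan_spinning, firmware_stale, gpu_fault, led_green, led_red, log_uploaded, network_up, no_display, psu_ok, replace_psu, reseat_ram, safe_mode, ship_unit, temp_high, ticket_escalated, update_required} — 22 facts.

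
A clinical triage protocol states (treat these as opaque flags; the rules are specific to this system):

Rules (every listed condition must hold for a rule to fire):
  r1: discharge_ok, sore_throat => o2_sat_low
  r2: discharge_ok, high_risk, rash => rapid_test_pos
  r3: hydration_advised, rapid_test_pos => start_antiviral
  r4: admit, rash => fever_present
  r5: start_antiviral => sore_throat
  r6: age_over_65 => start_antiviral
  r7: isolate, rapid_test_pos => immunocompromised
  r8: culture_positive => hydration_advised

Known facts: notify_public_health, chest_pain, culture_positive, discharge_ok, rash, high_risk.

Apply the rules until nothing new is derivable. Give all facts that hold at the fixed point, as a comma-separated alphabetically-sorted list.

chest_pain, culture_positive, discharge_ok, high_risk, hydration_advised, notify_public_health, o2_sat_low, rapid_test_pos, rash, sore_throat, start_antiviral

Round 1: r2 [discharge_ok, high_risk, rash => rapid_test_pos]; r8 [culture_positive => hydration_advised]. Adds rapid_test_pos, hydration_advised.
Round 2: r3 [hydration_advised, rapid_test_pos => start_antiviral]. Adds start_antiviral.
Round 3: r5 [start_antiviral => sore_throat]. Adds sore_throat.
Round 4: r1 [discharge_ok, sore_throat => o2_sat_low]. Adds o2_sat_low.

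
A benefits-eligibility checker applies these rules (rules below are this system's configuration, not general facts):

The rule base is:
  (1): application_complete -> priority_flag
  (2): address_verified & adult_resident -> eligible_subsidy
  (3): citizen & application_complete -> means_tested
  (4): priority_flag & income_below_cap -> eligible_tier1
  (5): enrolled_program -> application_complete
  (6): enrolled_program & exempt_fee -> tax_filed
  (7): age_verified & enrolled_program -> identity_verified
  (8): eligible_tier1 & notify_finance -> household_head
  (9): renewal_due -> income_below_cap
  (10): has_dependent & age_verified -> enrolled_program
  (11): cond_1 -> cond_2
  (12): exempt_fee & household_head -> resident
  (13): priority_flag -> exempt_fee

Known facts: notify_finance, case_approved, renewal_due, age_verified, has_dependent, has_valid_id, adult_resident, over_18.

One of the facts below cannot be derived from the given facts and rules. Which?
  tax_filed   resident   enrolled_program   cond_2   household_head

cond_2

Round 1 — (9), (10), derive income_below_cap, enrolled_program.
Round 2 — (5), (7), derive application_complete, identity_verified.
Round 3 — (1), derive priority_flag.
Round 4 — (4), (13), derive eligible_tier1, exempt_fee.
Round 5 — (6), (8), derive tax_filed, household_head.
Round 6 — (12), derive resident.
Derived: household_head (round 5), resident (round 6), enrolled_program (round 1), tax_filed (round 5). cond_2 never appears in any round.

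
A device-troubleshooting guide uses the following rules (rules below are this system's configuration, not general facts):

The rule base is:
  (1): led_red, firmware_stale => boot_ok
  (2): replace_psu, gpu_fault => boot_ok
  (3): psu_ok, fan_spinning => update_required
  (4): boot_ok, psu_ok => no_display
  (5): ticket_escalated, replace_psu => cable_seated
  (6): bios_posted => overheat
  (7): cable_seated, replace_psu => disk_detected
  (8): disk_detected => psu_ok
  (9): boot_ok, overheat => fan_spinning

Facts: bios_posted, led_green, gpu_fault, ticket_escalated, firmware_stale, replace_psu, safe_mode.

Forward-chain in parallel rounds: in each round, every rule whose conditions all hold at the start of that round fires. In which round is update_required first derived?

4

Round 1: (2) [replace_psu, gpu_fault => boot_ok]; (5) [ticket_escalated, replace_psu => cable_seated]; (6) [bios_posted => overheat]. Adds boot_ok, cable_seated, overheat.
Round 2: (7) [cable_seated, replace_psu => disk_detected]; (9) [boot_ok, overheat => fan_spinning]. Adds disk_detected, fan_spinning.
Round 3: (8) [disk_detected => psu_ok]. Adds psu_ok.
Round 4: (3) [psu_ok, fan_spinning => update_required]; (4) [boot_ok, psu_ok => no_display]. Adds update_required, no_display.
update_required first appears in round 4.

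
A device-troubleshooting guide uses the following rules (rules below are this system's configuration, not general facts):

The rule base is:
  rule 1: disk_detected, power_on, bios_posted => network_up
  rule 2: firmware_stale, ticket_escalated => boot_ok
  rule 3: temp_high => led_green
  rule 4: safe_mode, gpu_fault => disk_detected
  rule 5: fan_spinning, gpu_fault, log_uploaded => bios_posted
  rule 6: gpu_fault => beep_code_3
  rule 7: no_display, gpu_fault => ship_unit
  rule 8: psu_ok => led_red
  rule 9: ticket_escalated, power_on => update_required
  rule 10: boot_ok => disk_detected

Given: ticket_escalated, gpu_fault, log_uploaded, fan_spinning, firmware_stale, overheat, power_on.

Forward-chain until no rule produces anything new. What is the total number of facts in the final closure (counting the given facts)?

13

Round 1: rule 2 [firmware_stale, ticket_escalated => boot_ok]; rule 5 [fan_spinning, gpu_fault, log_uploaded => bios_posted]; rule 6 [gpu_fault => beep_code_3]; rule 9 [ticket_escalated, power_on => update_required]. Adds boot_ok, bios_posted, beep_code_3, update_required.
Round 2: rule 10 [boot_ok => disk_detected]. Adds disk_detected.
Round 3: rule 1 [disk_detected, power_on, bios_posted => network_up]. Adds network_up.
Closure: {beep_code_3, bios_posted, boot_ok, disk_detected, fan_spinning, firmware_stale, gpu_fault, log_uploaded, network_up, overheat, power_on, ticket_escalated, update_required} — 13 facts.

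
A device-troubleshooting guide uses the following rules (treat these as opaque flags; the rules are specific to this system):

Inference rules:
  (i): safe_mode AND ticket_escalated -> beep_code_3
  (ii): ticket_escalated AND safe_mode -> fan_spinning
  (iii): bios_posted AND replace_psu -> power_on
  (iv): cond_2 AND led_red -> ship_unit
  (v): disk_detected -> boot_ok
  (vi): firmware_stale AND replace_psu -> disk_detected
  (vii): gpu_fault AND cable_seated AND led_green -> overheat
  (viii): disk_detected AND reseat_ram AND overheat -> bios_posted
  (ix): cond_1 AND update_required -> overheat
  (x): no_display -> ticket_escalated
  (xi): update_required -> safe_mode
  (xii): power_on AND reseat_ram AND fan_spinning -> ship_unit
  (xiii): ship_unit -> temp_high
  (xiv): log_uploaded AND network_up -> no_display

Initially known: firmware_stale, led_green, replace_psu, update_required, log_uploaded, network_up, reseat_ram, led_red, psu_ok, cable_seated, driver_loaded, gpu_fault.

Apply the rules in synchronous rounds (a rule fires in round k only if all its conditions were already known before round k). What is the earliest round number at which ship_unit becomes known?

[1] (vi) [firmware_stale AND replace_psu -> disk_detected]; (vii) [gpu_fault AND cable_seated AND led_green -> overheat]; (xi) [update_required -> safe_mode]; (xiv) [log_uploaded AND network_up -> no_display]. ⇒ new: disk_detected, overheat, safe_mode, no_display.
[2] (v) [disk_detected -> boot_ok]; (viii) [disk_detected AND reseat_ram AND overheat -> bios_posted]; (x) [no_display -> ticket_escalated]. ⇒ new: boot_ok, bios_posted, ticket_escalated.
[3] (i) [safe_mode AND ticket_escalated -> beep_code_3]; (ii) [ticket_escalated AND safe_mode -> fan_spinning]; (iii) [bios_posted AND replace_psu -> power_on]. ⇒ new: beep_code_3, fan_spinning, power_on.
[4] (xii) [power_on AND reseat_ram AND fan_spinning -> ship_unit]. ⇒ new: ship_unit.
ship_unit first appears in round 4.

4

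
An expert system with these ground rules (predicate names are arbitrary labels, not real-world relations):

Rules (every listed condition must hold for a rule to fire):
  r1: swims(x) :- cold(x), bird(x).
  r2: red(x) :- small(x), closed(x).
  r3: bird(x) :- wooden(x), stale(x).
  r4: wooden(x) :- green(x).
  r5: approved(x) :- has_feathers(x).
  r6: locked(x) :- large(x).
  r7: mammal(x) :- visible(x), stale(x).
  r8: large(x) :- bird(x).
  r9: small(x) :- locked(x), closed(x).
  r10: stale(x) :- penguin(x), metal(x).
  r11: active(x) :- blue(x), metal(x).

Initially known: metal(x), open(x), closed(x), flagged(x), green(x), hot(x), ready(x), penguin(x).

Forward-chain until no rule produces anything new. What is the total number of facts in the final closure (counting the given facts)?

Round 1 — r4, r10, derive wooden(x), stale(x).
Round 2 — r3, derive bird(x).
Round 3 — r8, derive large(x).
Round 4 — r6, derive locked(x).
Round 5 — r9, derive small(x).
Round 6 — r2, derive red(x).
Closure: {bird(x), closed(x), flagged(x), green(x), hot(x), large(x), locked(x), metal(x), open(x), penguin(x), ready(x), red(x), small(x), stale(x), wooden(x)} — 15 facts.

15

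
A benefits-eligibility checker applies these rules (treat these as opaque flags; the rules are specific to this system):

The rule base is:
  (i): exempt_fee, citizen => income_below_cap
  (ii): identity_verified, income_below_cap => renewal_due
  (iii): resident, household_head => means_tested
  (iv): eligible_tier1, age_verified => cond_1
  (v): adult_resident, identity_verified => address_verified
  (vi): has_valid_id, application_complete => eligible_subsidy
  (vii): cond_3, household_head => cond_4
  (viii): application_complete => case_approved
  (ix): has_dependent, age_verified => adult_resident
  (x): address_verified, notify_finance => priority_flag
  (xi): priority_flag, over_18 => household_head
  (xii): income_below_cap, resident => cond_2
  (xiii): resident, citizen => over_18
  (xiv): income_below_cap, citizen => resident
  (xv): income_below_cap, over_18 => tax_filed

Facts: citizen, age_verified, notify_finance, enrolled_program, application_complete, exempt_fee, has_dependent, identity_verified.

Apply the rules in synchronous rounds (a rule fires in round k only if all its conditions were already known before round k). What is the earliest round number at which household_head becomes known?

4

Round 1 fires (i), (viii), (ix), giving income_below_cap, case_approved, adult_resident.
Round 2 fires (ii), (v), (xiv), giving renewal_due, address_verified, resident.
Round 3 fires (x), (xii), (xiii), giving priority_flag, cond_2, over_18.
Round 4 fires (xi), (xv), giving household_head, tax_filed.
household_head first appears in round 4.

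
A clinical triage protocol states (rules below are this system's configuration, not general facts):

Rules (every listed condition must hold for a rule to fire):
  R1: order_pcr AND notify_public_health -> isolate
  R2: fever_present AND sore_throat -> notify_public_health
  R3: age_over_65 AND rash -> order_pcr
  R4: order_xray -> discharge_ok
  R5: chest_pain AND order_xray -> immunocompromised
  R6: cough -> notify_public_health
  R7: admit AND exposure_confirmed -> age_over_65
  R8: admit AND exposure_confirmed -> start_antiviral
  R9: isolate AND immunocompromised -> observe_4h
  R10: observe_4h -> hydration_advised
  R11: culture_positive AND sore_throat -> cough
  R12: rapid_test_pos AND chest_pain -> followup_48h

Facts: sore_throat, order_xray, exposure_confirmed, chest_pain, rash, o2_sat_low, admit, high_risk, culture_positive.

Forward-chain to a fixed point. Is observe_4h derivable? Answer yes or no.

Round 1: R4 [order_xray -> discharge_ok]; R5 [chest_pain AND order_xray -> immunocompromised]; R7 [admit AND exposure_confirmed -> age_over_65]; R8 [admit AND exposure_confirmed -> start_antiviral]; R11 [culture_positive AND sore_throat -> cough]. Adds discharge_ok, immunocompromised, age_over_65, start_antiviral, cough.
Round 2: R3 [age_over_65 AND rash -> order_pcr]; R6 [cough -> notify_public_health]. Adds order_pcr, notify_public_health.
Round 3: R1 [order_pcr AND notify_public_health -> isolate]. Adds isolate.
Round 4: R9 [isolate AND immunocompromised -> observe_4h]. Adds observe_4h.
Round 5: R10 [observe_4h -> hydration_advised]. Adds hydration_advised.
observe_4h appears in round 4, so it is derivable.

yes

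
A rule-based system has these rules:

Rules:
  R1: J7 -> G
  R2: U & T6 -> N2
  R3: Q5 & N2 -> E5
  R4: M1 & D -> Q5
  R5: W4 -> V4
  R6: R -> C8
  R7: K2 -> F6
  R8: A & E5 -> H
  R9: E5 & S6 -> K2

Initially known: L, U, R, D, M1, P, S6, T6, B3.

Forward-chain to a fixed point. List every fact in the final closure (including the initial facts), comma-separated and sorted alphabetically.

B3, C8, D, E5, F6, K2, L, M1, N2, P, Q5, R, S6, T6, U

Round 1: R2 [U & T6 -> N2]; R4 [M1 & D -> Q5]; R6 [R -> C8]. New: N2, Q5, C8.
Round 2: R3 [Q5 & N2 -> E5]. New: E5.
Round 3: R9 [E5 & S6 -> K2]. New: K2.
Round 4: R7 [K2 -> F6]. New: F6.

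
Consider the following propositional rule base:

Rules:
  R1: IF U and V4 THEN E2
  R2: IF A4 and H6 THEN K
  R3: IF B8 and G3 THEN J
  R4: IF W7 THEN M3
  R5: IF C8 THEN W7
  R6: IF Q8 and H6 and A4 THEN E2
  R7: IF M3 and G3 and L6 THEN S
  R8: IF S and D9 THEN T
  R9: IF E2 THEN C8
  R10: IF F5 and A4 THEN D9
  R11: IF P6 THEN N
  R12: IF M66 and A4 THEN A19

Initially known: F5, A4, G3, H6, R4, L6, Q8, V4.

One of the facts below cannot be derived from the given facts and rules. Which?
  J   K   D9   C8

J

[1] R2 [IF A4 and H6 THEN K]; R6 [IF Q8 and H6 and A4 THEN E2]; R10 [IF F5 and A4 THEN D9]. ⇒ new: K, E2, D9.
[2] R9 [IF E2 THEN C8]. ⇒ new: C8.
[3] R5 [IF C8 THEN W7]. ⇒ new: W7.
[4] R4 [IF W7 THEN M3]. ⇒ new: M3.
[5] R7 [IF M3 and G3 and L6 THEN S]. ⇒ new: S.
[6] R8 [IF S and D9 THEN T]. ⇒ new: T.
Derived: K (round 1), C8 (round 2), D9 (round 1). J never appears in any round.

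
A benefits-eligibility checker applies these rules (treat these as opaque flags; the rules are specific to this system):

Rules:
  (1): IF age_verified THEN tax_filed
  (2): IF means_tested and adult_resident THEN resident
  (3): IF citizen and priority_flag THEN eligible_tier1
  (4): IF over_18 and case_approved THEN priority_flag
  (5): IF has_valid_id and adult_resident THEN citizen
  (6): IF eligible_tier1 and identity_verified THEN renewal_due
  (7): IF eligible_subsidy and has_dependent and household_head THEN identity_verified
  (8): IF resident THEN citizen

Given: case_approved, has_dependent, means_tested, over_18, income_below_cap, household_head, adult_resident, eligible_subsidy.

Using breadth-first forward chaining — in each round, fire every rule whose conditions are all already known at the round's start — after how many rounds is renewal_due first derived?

Round 1 — (2), (4), (7), derive resident, priority_flag, identity_verified.
Round 2 — (8), derive citizen.
Round 3 — (3), derive eligible_tier1.
Round 4 — (6), derive renewal_due.
renewal_due first appears in round 4.

4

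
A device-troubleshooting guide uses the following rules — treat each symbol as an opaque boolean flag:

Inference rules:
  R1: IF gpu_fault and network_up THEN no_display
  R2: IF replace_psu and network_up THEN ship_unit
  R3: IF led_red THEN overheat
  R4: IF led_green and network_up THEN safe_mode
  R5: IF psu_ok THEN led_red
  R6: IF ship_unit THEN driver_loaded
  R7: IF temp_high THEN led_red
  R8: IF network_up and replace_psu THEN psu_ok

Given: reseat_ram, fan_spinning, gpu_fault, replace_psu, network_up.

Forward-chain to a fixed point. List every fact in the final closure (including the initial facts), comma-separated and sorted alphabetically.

Round 1: R1 [IF gpu_fault and network_up THEN no_display]; R2 [IF replace_psu and network_up THEN ship_unit]; R8 [IF network_up and replace_psu THEN psu_ok]. New: no_display, ship_unit, psu_ok.
Round 2: R5 [IF psu_ok THEN led_red]; R6 [IF ship_unit THEN driver_loaded]. New: led_red, driver_loaded.
Round 3: R3 [IF led_red THEN overheat]. New: overheat.

driver_loaded, fan_spinning, gpu_fault, led_red, network_up, no_display, overheat, psu_ok, replace_psu, reseat_ram, ship_unit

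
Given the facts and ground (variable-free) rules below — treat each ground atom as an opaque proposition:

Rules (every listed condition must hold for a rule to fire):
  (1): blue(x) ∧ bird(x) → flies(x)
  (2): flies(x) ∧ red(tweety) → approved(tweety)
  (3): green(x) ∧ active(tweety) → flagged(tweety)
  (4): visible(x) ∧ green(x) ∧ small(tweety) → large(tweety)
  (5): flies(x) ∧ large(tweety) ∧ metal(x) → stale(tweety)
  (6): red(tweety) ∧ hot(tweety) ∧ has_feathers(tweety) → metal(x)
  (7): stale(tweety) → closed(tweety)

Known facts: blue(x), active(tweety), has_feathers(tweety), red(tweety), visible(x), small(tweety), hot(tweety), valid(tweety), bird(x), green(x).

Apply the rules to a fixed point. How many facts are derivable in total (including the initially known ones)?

17

[1] (1) [blue(x) ∧ bird(x) → flies(x)]; (3) [green(x) ∧ active(tweety) → flagged(tweety)]; (4) [visible(x) ∧ green(x) ∧ small(tweety) → large(tweety)]; (6) [red(tweety) ∧ hot(tweety) ∧ has_feathers(tweety) → metal(x)]. ⇒ new: flies(x), flagged(tweety), large(tweety), metal(x).
[2] (2) [flies(x) ∧ red(tweety) → approved(tweety)]; (5) [flies(x) ∧ large(tweety) ∧ metal(x) → stale(tweety)]. ⇒ new: approved(tweety), stale(tweety).
[3] (7) [stale(tweety) → closed(tweety)]. ⇒ new: closed(tweety).
Closure: {active(tweety), approved(tweety), bird(x), blue(x), closed(tweety), flagged(tweety), flies(x), green(x), has_feathers(tweety), hot(tweety), large(tweety), metal(x), red(tweety), small(tweety), stale(tweety), valid(tweety), visible(x)} — 17 facts.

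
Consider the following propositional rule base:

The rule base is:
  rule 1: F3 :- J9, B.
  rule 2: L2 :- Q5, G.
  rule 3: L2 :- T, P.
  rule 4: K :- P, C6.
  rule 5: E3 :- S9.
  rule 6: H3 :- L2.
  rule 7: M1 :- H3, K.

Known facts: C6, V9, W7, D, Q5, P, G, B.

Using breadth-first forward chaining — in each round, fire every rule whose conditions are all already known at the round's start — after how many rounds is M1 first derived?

Round 1: rule 2 [L2 :- Q5, G.]; rule 4 [K :- P, C6.]. Adds L2, K.
Round 2: rule 6 [H3 :- L2.]. Adds H3.
Round 3: rule 7 [M1 :- H3, K.]. Adds M1.
M1 first appears in round 3.

3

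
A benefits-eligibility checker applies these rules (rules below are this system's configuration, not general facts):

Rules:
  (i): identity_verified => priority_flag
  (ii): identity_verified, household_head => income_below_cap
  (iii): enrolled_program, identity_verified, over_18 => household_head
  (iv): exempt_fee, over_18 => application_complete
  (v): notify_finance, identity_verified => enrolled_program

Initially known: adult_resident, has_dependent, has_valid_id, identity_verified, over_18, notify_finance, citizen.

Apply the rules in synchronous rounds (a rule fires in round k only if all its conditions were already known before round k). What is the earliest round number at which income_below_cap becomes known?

3

Round 1: (i) [identity_verified => priority_flag]; (v) [notify_finance, identity_verified => enrolled_program]. Adds priority_flag, enrolled_program.
Round 2: (iii) [enrolled_program, identity_verified, over_18 => household_head]. Adds household_head.
Round 3: (ii) [identity_verified, household_head => income_below_cap]. Adds income_below_cap.
income_below_cap first appears in round 3.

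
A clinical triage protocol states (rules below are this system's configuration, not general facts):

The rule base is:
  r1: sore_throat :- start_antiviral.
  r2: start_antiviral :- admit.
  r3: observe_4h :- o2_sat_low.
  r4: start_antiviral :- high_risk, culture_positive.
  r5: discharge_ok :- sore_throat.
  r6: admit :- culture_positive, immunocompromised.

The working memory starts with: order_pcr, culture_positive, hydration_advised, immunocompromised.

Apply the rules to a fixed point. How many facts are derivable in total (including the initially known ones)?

8

Round 1 — r6, derive admit.
Round 2 — r2, derive start_antiviral.
Round 3 — r1, derive sore_throat.
Round 4 — r5, derive discharge_ok.
Closure: {admit, culture_positive, discharge_ok, hydration_advised, immunocompromised, order_pcr, sore_throat, start_antiviral} — 8 facts.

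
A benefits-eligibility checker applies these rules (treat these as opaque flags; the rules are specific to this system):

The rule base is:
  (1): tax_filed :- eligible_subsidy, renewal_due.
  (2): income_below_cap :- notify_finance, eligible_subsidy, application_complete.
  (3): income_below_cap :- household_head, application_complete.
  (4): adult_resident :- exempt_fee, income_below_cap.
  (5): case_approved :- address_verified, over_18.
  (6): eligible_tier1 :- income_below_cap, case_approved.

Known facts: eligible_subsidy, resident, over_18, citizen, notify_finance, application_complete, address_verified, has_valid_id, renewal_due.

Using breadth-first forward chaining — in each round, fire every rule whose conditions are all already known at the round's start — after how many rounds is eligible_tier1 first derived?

2

Round 1 fires (1), (2), (5), giving tax_filed, income_below_cap, case_approved.
Round 2 fires (6), giving eligible_tier1.
eligible_tier1 first appears in round 2.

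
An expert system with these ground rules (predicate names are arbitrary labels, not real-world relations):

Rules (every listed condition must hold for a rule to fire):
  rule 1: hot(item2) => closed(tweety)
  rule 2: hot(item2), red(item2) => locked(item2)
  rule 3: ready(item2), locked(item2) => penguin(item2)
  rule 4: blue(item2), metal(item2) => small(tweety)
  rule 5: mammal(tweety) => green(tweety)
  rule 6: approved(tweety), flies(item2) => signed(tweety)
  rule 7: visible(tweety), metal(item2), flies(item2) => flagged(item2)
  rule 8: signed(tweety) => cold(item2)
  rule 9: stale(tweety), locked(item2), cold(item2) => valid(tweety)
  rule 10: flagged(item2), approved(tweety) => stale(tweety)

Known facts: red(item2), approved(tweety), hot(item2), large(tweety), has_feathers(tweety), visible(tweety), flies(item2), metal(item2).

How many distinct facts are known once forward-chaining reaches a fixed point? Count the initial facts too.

Round 1: rule 1 [hot(item2) => closed(tweety)]; rule 2 [hot(item2), red(item2) => locked(item2)]; rule 6 [approved(tweety), flies(item2) => signed(tweety)]; rule 7 [visible(tweety), metal(item2), flies(item2) => flagged(item2)]. New: closed(tweety), locked(item2), signed(tweety), flagged(item2).
Round 2: rule 8 [signed(tweety) => cold(item2)]; rule 10 [flagged(item2), approved(tweety) => stale(tweety)]. New: cold(item2), stale(tweety).
Round 3: rule 9 [stale(tweety), locked(item2), cold(item2) => valid(tweety)]. New: valid(tweety).
Closure: {approved(tweety), closed(tweety), cold(item2), flagged(item2), flies(item2), has_feathers(tweety), hot(item2), large(tweety), locked(item2), metal(item2), red(item2), signed(tweety), stale(tweety), valid(tweety), visible(tweety)} — 15 facts.

15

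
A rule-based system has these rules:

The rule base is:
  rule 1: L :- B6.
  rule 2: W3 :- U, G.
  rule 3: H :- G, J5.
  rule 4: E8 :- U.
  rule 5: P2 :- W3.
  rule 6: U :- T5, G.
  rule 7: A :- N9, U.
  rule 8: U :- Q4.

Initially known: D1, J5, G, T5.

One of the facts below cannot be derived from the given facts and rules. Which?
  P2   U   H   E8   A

A

Round 1 — rule 3, rule 6, derive H, U.
Round 2 — rule 2, rule 4, derive W3, E8.
Round 3 — rule 5, derive P2.
Derived: P2 (round 3), H (round 1), U (round 1), E8 (round 2). A never appears in any round.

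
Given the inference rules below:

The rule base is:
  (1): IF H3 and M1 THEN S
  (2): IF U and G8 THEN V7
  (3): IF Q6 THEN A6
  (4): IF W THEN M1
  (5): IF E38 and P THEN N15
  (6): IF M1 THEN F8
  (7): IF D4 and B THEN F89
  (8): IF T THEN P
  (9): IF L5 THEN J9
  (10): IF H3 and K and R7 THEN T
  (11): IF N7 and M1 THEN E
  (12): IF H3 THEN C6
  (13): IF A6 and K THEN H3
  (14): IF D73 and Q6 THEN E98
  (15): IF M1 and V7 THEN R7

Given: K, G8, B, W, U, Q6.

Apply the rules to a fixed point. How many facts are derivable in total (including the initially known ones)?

16

Round 1 fires (2), (3), (4), giving V7, A6, M1.
Round 2 fires (6), (13), (15), giving F8, H3, R7.
Round 3 fires (1), (10), (12), giving S, T, C6.
Round 4 fires (8), giving P.
Closure: {A6, B, C6, F8, G8, H3, K, M1, P, Q6, R7, S, T, U, V7, W} — 16 facts.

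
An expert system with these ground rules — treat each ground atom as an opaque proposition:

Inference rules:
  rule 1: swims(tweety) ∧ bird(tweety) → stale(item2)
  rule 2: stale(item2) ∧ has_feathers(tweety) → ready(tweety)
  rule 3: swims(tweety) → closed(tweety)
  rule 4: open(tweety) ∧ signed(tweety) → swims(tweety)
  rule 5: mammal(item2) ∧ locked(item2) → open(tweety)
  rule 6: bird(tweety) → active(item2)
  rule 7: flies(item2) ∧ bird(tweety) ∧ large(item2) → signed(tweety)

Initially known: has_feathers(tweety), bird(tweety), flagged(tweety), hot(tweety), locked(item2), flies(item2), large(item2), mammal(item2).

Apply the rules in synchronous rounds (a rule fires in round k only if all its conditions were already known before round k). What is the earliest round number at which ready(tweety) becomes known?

4

[1] rule 5 [mammal(item2) ∧ locked(item2) → open(tweety)]; rule 6 [bird(tweety) → active(item2)]; rule 7 [flies(item2) ∧ bird(tweety) ∧ large(item2) → signed(tweety)]. ⇒ new: open(tweety), active(item2), signed(tweety).
[2] rule 4 [open(tweety) ∧ signed(tweety) → swims(tweety)]. ⇒ new: swims(tweety).
[3] rule 1 [swims(tweety) ∧ bird(tweety) → stale(item2)]; rule 3 [swims(tweety) → closed(tweety)]. ⇒ new: stale(item2), closed(tweety).
[4] rule 2 [stale(item2) ∧ has_feathers(tweety) → ready(tweety)]. ⇒ new: ready(tweety).
ready(tweety) first appears in round 4.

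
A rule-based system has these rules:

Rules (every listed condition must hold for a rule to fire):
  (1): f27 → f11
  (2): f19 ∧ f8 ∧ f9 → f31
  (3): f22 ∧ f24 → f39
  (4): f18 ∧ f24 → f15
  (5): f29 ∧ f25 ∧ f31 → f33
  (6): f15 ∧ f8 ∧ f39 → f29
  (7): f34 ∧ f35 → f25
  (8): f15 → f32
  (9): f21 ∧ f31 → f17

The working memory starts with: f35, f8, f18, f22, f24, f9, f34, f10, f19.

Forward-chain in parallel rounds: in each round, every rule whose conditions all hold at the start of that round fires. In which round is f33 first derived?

Round 1 fires (2), (3), (4), (7), giving f31, f39, f15, f25.
Round 2 fires (6), (8), giving f29, f32.
Round 3 fires (5), giving f33.
f33 first appears in round 3.

3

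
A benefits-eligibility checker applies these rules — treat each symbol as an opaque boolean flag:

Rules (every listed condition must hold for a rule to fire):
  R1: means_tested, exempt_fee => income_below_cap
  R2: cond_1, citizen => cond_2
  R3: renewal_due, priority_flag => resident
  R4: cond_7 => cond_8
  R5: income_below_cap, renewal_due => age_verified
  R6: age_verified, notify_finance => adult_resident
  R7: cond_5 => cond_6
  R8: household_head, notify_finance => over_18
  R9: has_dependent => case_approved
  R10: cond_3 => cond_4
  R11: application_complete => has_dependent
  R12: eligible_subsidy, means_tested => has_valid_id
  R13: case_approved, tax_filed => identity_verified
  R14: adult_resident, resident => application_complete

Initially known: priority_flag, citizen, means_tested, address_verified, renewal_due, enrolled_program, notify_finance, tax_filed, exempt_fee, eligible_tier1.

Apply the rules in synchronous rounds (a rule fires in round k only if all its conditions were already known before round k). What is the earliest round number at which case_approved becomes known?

Round 1 fires R1, R3, giving income_below_cap, resident.
Round 2 fires R5, giving age_verified.
Round 3 fires R6, giving adult_resident.
Round 4 fires R14, giving application_complete.
Round 5 fires R11, giving has_dependent.
Round 6 fires R9, giving case_approved.
case_approved first appears in round 6.

6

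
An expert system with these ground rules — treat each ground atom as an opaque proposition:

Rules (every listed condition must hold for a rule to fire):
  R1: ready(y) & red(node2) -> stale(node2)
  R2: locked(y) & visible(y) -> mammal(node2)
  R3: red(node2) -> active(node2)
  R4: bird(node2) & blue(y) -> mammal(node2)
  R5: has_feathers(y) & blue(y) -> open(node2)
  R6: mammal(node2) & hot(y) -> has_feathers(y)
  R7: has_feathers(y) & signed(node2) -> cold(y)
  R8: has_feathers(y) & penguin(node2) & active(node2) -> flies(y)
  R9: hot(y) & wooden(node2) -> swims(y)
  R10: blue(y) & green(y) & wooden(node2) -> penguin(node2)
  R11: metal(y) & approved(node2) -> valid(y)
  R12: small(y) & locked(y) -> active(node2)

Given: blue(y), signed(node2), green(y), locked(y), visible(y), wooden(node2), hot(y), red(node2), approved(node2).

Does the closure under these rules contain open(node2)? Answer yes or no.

Round 1 fires R2, R3, R9, R10, giving mammal(node2), active(node2), swims(y), penguin(node2).
Round 2 fires R6, giving has_feathers(y).
Round 3 fires R5, R7, R8, giving open(node2), cold(y), flies(y).
open(node2) appears in round 3, so it is derivable.

yes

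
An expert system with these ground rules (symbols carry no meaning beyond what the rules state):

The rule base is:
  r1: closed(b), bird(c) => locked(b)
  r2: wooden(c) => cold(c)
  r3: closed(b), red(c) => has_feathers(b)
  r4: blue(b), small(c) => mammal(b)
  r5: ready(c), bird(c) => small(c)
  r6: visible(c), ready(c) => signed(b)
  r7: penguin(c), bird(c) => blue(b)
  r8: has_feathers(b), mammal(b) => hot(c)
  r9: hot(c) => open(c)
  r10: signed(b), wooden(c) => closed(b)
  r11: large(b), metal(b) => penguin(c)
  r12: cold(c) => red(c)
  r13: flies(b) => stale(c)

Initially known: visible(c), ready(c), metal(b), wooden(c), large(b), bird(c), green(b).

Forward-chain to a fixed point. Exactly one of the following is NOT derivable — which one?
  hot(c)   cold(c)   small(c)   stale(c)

stale(c)

[1] r2 [wooden(c) => cold(c)]; r5 [ready(c), bird(c) => small(c)]; r6 [visible(c), ready(c) => signed(b)]; r11 [large(b), metal(b) => penguin(c)]. ⇒ new: cold(c), small(c), signed(b), penguin(c).
[2] r7 [penguin(c), bird(c) => blue(b)]; r10 [signed(b), wooden(c) => closed(b)]; r12 [cold(c) => red(c)]. ⇒ new: blue(b), closed(b), red(c).
[3] r1 [closed(b), bird(c) => locked(b)]; r3 [closed(b), red(c) => has_feathers(b)]; r4 [blue(b), small(c) => mammal(b)]. ⇒ new: locked(b), has_feathers(b), mammal(b).
[4] r8 [has_feathers(b), mammal(b) => hot(c)]. ⇒ new: hot(c).
[5] r9 [hot(c) => open(c)]. ⇒ new: open(c).
Derived: hot(c) (round 4), cold(c) (round 1), small(c) (round 1). stale(c) never appears in any round.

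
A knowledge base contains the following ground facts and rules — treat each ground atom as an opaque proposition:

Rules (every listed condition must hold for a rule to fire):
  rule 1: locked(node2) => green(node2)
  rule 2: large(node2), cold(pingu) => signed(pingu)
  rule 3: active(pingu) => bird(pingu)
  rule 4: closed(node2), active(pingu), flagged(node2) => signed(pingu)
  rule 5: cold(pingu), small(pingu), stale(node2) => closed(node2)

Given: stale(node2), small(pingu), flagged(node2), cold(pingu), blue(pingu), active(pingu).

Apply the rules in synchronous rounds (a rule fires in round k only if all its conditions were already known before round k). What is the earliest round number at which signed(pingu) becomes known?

Round 1 fires rule 3, rule 5, giving bird(pingu), closed(node2).
Round 2 fires rule 4, giving signed(pingu).
signed(pingu) first appears in round 2.

2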